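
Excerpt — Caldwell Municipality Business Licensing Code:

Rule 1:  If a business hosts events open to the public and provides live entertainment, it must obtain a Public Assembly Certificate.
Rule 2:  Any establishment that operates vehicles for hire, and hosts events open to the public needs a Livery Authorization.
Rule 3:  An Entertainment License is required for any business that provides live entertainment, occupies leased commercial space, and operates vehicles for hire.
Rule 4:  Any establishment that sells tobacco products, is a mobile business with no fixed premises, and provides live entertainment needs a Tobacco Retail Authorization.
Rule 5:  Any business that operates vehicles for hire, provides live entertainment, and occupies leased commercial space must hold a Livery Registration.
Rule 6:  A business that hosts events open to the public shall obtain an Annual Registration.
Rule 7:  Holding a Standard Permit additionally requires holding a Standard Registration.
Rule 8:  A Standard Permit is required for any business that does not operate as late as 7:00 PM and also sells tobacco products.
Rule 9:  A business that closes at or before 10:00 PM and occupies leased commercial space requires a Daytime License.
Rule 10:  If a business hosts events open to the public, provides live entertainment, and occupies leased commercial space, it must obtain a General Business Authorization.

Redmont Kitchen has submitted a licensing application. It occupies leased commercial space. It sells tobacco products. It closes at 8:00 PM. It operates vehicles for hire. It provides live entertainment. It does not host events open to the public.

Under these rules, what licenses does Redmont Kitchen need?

Daytime License, Entertainment License, Livery Registration

Rule 1: does not host events open to the public; provides live entertainment → Public Assembly Certificate not required.
Rule 2: operates vehicles for hire; does not host events open to the public → Livery Authorization not required.
Rule 3: provides live entertainment; occupies leased commercial space; operates vehicles for hire → Entertainment License required.
Rule 4: sells tobacco products; occupies leased commercial space (not: is a mobile business with no fixed premises); provides live entertainment → Tobacco Retail Authorization not required.
Rule 5: operates vehicles for hire; provides live entertainment; occupies leased commercial space → Livery Registration required.
Rule 6: does not host events open to the public → Annual Registration not required.
Rule 7: Standard Permit is not required → no effect.
Rule 8: closes 8:00 PM, after 7:00 PM; sells tobacco products → Standard Permit not required.
Rule 9: closes 8:00 PM, at/before 10:00 PM; occupies leased commercial space → Daytime License required.
Rule 10: does not host events open to the public; provides live entertainment; occupies leased commercial space → General Business Authorization not required.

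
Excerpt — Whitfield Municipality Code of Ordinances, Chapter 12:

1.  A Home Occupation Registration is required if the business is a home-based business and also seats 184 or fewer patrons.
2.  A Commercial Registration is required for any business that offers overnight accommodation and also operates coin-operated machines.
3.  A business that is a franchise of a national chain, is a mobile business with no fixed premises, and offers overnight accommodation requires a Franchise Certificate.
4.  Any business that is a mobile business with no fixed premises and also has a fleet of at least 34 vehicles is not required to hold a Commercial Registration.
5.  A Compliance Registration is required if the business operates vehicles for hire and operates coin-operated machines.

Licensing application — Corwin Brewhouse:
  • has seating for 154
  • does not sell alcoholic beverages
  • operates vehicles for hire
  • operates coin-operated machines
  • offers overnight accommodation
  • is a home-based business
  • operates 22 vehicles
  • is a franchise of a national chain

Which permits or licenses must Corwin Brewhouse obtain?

1. is a home-based business; seating 154 ≤ 184 → Home Occupation Registration required.
2. offers overnight accommodation; operates coin-operated machines → Commercial Registration required.
3. is a franchise of a national chain; is a home-based business (not: is a mobile business with no fixed premises); offers overnight accommodation → Franchise Certificate not required.
4. is a home-based business (not: is a mobile business with no fixed premises); vehicles 22 < 34 → Commercial Registration exemption does not apply.
5. operates vehicles for hire; operates coin-operated machines → Compliance Registration required.

Commercial Registration, Compliance Registration, Home Occupation Registration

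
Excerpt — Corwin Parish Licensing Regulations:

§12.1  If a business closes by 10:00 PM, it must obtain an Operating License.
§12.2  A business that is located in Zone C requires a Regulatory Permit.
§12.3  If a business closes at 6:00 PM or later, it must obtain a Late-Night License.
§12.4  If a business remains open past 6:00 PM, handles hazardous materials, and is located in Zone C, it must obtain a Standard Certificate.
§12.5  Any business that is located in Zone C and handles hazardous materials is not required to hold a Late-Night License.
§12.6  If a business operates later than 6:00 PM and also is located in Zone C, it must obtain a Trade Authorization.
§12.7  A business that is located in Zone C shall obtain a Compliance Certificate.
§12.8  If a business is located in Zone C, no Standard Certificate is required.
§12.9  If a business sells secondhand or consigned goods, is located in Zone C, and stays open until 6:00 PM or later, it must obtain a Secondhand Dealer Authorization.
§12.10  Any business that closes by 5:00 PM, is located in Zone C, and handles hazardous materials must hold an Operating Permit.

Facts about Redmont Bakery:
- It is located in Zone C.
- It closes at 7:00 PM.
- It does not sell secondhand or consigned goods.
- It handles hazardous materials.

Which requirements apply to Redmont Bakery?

Compliance Certificate, Operating License, Regulatory Permit, Trade Authorization

§12.1 closes 7:00 PM, at/before 10:00 PM → Operating License required.
§12.2 is located in Zone C → Regulatory Permit required.
§12.3 closes 7:00 PM, after 6:00 PM → Late-Night License required.
§12.4 closes 7:00 PM, after 6:00 PM; handles hazardous materials; is located in Zone C → Standard Certificate required.
§12.5 is located in Zone C; handles hazardous materials → exempt from Late-Night License.
§12.6 closes 7:00 PM, after 6:00 PM; is located in Zone C → Trade Authorization required.
§12.7 is located in Zone C → Compliance Certificate required.
§12.8 is located in Zone C → exempt from Standard Certificate.
§12.9 does not sell secondhand or consigned goods; is located in Zone C; closes 7:00 PM, after 6:00 PM → Secondhand Dealer Authorization not required.
§12.10 closes 7:00 PM, after 5:00 PM; is located in Zone C; handles hazardous materials → Operating Permit not required.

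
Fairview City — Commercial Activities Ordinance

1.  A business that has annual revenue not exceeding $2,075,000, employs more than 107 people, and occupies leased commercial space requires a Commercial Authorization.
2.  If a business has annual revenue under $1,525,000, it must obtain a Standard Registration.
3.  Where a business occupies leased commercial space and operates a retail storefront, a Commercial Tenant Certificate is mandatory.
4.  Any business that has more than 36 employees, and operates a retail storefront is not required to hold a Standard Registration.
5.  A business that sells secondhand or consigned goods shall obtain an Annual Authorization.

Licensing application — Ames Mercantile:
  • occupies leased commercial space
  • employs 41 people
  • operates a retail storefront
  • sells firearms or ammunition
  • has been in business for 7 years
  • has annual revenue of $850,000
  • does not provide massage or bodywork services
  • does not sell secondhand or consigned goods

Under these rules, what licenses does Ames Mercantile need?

Commercial Tenant Certificate

1. revenue $850,000 ≤ $2,075,000; employees 41 ≤ 107; occupies leased commercial space → Commercial Authorization not required.
2. revenue $850,000 < $1,525,000 → Standard Registration required.
3. occupies leased commercial space; operates a retail storefront → Commercial Tenant Certificate required.
4. employees 41 > 36; operates a retail storefront → exempt from Standard Registration.
5. does not sell secondhand or consigned goods → Annual Authorization not required.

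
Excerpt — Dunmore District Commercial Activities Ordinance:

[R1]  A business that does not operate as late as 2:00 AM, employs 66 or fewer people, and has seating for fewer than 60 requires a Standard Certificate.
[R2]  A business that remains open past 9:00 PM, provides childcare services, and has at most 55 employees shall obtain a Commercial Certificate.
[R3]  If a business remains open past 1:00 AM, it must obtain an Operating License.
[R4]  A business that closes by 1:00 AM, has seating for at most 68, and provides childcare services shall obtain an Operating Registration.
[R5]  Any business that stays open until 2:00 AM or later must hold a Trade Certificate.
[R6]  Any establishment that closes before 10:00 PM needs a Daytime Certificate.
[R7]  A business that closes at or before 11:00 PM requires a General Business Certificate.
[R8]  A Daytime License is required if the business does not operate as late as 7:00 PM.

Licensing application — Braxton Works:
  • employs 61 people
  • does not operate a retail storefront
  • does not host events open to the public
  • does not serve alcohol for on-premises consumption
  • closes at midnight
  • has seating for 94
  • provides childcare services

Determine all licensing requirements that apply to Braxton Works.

None

[R1] closes midnight, at/before 2:00 AM; employees 61 ≤ 66; seating 94 ≥ 60 → Standard Certificate not required.
[R2] closes midnight, after 9:00 PM; provides childcare services; employees 61 > 55 → Commercial Certificate not required.
[R3] closes midnight, at/before 1:00 AM → Operating License not required.
[R4] closes midnight, at/before 1:00 AM; seating 94 > 68; provides childcare services → Operating Registration not required.
[R5] closes midnight, at/before 2:00 AM → Trade Certificate not required.
[R6] closes midnight, after 10:00 PM → Daytime Certificate not required.
[R7] closes midnight, after 11:00 PM → General Business Certificate not required.
[R8] closes midnight, after 7:00 PM → Daytime License not required.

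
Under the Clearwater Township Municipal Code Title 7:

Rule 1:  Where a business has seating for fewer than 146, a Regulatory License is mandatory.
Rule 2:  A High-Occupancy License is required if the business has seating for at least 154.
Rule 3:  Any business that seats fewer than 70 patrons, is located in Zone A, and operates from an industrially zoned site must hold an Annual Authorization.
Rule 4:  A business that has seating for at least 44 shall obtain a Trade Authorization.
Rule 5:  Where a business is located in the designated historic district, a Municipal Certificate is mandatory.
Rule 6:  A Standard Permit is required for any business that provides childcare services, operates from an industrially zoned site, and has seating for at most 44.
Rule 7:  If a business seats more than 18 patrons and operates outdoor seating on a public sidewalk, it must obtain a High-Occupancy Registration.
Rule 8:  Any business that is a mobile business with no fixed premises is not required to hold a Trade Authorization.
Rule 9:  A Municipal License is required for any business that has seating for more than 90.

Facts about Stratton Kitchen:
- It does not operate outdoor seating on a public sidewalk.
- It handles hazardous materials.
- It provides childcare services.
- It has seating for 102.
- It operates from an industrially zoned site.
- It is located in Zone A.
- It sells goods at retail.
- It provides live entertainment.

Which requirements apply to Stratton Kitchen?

Municipal License, Regulatory License, Trade Authorization

Rule 1: seating 102 < 146 → Regulatory License required.
Rule 2: seating 102 < 154 → High-Occupancy License not required.
Rule 3: seating 102 ≥ 70; is located in Zone A; operates from an industrially zoned site → Annual Authorization not required.
Rule 4: seating 102 ≥ 44 → Trade Authorization required.
Rule 5: is located in Zone A (not: is located in the designated historic district) → Municipal Certificate not required.
Rule 6: provides childcare services; operates from an industrially zoned site; seating 102 > 44 → Standard Permit not required.
Rule 7: seating 102 > 18; does not operate outdoor seating on a public sidewalk → High-Occupancy Registration not required.
Rule 8: operates from an industrially zoned site (not: is a mobile business with no fixed premises) → Trade Authorization exemption does not apply.
Rule 9: seating 102 > 90 → Municipal License required.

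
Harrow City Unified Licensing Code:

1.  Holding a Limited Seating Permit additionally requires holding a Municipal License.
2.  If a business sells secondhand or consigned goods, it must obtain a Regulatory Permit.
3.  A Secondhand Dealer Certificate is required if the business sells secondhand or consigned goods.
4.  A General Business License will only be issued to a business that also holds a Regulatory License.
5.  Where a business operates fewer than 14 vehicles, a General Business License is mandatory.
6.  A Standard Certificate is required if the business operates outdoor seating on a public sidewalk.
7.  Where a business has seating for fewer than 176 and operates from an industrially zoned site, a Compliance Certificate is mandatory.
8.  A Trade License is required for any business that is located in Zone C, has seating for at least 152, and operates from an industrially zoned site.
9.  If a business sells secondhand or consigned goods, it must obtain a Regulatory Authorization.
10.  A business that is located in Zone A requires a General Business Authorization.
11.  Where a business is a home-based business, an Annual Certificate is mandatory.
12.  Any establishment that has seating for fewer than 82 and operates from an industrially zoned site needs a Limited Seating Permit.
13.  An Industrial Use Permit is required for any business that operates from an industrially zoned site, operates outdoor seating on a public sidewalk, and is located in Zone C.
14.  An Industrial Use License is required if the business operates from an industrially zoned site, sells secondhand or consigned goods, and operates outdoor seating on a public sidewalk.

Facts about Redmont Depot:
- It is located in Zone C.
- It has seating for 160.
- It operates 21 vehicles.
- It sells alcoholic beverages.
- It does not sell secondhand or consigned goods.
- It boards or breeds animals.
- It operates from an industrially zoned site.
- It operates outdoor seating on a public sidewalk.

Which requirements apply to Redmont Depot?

1. Limited Seating Permit is not required → no effect.
2. does not sell secondhand or consigned goods → Regulatory Permit not required.
3. does not sell secondhand or consigned goods → Secondhand Dealer Certificate not required.
4. General Business License is not required → no effect.
5. vehicles 21 ≥ 14 → General Business License not required.
6. operates outdoor seating on a public sidewalk → Standard Certificate required.
7. seating 160 < 176; operates from an industrially zoned site → Compliance Certificate required.
8. is located in Zone C; seating 160 ≥ 152; operates from an industrially zoned site → Trade License required.
9. does not sell secondhand or consigned goods → Regulatory Authorization not required.
10. is located in Zone C (not: is located in Zone A) → General Business Authorization not required.
11. operates from an industrially zoned site (not: is a home-based business) → Annual Certificate not required.
12. seating 160 ≥ 82; operates from an industrially zoned site → Limited Seating Permit not required.
13. operates from an industrially zoned site; operates outdoor seating on a public sidewalk; is located in Zone C → Industrial Use Permit required.
14. operates from an industrially zoned site; does not sell secondhand or consigned goods; operates outdoor seating on a public sidewalk → Industrial Use License not required.

Compliance Certificate, Industrial Use Permit, Standard Certificate, Trade License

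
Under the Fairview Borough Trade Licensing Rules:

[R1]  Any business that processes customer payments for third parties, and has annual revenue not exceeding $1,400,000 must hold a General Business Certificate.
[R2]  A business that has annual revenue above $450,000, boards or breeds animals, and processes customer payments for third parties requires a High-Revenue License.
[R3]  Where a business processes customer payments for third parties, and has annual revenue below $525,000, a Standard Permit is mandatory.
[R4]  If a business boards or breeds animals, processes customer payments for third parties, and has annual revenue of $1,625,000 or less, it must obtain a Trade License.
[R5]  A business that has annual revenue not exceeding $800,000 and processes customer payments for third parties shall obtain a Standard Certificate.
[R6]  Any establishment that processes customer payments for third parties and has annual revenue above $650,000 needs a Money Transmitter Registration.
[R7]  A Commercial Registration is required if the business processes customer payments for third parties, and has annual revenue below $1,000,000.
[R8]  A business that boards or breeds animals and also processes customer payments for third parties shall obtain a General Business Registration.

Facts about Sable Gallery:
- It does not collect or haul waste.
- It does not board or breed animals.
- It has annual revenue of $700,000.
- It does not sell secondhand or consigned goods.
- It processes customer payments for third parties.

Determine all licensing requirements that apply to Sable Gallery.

Commercial Registration, General Business Certificate, Money Transmitter Registration, Standard Certificate

[R1] processes customer payments for third parties; revenue $700,000 ≤ $1,400,000 → General Business Certificate required.
[R2] revenue $700,000 > $450,000; does not board or breed animals; processes customer payments for third parties → High-Revenue License not required.
[R3] processes customer payments for third parties; revenue $700,000 ≥ $525,000 → Standard Permit not required.
[R4] does not board or breed animals; processes customer payments for third parties; revenue $700,000 ≤ $1,625,000 → Trade License not required.
[R5] revenue $700,000 ≤ $800,000; processes customer payments for third parties → Standard Certificate required.
[R6] processes customer payments for third parties; revenue $700,000 > $650,000 → Money Transmitter Registration required.
[R7] processes customer payments for third parties; revenue $700,000 < $1,000,000 → Commercial Registration required.
[R8] does not board or breed animals; processes customer payments for third parties → General Business Registration not required.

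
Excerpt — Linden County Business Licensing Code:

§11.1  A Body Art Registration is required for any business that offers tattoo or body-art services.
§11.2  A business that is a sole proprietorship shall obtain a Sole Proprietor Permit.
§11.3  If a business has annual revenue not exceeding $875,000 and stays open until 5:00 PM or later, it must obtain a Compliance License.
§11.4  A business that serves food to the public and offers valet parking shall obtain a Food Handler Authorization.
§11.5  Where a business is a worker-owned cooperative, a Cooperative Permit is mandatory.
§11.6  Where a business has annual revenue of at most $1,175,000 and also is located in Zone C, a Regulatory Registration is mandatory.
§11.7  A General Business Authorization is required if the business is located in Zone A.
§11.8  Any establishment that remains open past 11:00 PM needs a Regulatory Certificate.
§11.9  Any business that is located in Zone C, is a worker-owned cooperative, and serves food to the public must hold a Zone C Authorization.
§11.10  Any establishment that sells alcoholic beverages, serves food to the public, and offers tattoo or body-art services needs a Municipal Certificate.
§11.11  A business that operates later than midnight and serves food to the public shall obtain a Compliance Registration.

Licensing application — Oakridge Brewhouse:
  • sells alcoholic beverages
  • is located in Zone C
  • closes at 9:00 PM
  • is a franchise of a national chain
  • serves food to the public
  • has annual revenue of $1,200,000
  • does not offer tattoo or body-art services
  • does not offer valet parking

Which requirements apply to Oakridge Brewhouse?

§11.1 does not offer tattoo or body-art services → Body Art Registration not required.
§11.2 is a franchise of a national chain (not: is a sole proprietorship) → Sole Proprietor Permit not required.
§11.3 revenue $1,200,000 > $875,000; closes 9:00 PM, after 5:00 PM → Compliance License not required.
§11.4 serves food to the public; does not offer valet parking → Food Handler Authorization not required.
§11.5 is a franchise of a national chain (not: is a worker-owned cooperative) → Cooperative Permit not required.
§11.6 revenue $1,200,000 > $1,175,000; is located in Zone C → Regulatory Registration not required.
§11.7 is located in Zone C (not: is located in Zone A) → General Business Authorization not required.
§11.8 closes 9:00 PM, at/before 11:00 PM → Regulatory Certificate not required.
§11.9 is located in Zone C; is a franchise of a national chain (not: is a worker-owned cooperative); serves food to the public → Zone C Authorization not required.
§11.10 sells alcoholic beverages; serves food to the public; does not offer tattoo or body-art services → Municipal Certificate not required.
§11.11 closes 9:00 PM, at/before midnight; serves food to the public → Compliance Registration not required.

None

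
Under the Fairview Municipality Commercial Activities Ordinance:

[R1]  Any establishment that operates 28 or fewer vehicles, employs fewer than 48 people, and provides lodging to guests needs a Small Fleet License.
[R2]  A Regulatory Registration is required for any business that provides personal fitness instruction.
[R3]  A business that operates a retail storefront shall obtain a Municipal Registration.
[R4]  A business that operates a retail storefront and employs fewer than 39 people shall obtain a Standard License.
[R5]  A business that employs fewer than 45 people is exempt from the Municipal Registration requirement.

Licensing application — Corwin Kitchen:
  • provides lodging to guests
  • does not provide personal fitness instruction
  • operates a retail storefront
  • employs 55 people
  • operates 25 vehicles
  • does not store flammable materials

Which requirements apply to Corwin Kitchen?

Municipal Registration

[R1] vehicles 25 ≤ 28; employees 55 ≥ 48; provides lodging to guests → Small Fleet License not required.
[R2] does not provide personal fitness instruction → Regulatory Registration not required.
[R3] operates a retail storefront → Municipal Registration required.
[R4] operates a retail storefront; employees 55 ≥ 39 → Standard License not required.
[R5] employees 55 ≥ 45 → Municipal Registration exemption does not apply.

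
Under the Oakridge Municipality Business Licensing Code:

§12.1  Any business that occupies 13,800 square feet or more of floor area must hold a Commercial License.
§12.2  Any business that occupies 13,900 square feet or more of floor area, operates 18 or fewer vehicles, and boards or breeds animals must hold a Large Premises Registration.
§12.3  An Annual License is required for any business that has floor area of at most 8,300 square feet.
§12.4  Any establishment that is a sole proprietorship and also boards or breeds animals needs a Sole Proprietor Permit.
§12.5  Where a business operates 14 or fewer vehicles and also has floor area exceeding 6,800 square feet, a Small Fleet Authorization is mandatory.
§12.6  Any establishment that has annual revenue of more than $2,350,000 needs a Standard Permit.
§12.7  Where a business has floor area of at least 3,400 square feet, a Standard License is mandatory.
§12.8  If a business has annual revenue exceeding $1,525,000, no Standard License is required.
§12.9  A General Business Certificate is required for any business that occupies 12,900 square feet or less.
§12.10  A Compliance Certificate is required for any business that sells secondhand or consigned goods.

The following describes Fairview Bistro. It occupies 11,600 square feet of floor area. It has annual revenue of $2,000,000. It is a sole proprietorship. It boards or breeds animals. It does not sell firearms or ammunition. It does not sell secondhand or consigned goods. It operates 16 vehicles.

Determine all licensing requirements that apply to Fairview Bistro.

§12.1 floor area 11,600 square feet < 13,800 square feet → Commercial License not required.
§12.2 floor area 11,600 square feet < 13,900 square feet; vehicles 16 ≤ 18; boards or breeds animals → Large Premises Registration not required.
§12.3 floor area 11,600 square feet > 8,300 square feet → Annual License not required.
§12.4 is a sole proprietorship; boards or breeds animals → Sole Proprietor Permit required.
§12.5 vehicles 16 > 14; floor area 11,600 square feet > 6,800 square feet → Small Fleet Authorization not required.
§12.6 revenue $2,000,000 ≤ $2,350,000 → Standard Permit not required.
§12.7 floor area 11,600 square feet ≥ 3,400 square feet → Standard License required.
§12.8 revenue $2,000,000 > $1,525,000 → exempt from Standard License.
§12.9 floor area 11,600 square feet ≤ 12,900 square feet → General Business Certificate required.
§12.10 does not sell secondhand or consigned goods → Compliance Certificate not required.

General Business Certificate, Sole Proprietor Permit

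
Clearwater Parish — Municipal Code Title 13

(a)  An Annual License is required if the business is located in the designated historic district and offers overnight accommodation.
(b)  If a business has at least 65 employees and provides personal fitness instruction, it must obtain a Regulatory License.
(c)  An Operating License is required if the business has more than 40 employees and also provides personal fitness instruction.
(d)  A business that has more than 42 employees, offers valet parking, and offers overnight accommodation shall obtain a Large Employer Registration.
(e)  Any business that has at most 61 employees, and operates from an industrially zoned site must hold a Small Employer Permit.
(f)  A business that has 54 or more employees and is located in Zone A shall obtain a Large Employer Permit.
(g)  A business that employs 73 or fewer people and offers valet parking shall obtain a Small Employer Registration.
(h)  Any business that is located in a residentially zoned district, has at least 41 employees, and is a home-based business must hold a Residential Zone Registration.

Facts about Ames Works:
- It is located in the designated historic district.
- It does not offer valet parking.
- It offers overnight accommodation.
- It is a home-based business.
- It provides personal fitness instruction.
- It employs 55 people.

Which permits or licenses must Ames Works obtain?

(a) is located in the designated historic district; offers overnight accommodation → Annual License required.
(b) employees 55 < 65; provides personal fitness instruction → Regulatory License not required.
(c) employees 55 > 40; provides personal fitness instruction → Operating License required.
(d) employees 55 > 42; does not offer valet parking; offers overnight accommodation → Large Employer Registration not required.
(e) employees 55 ≤ 61; is a home-based business (not: operates from an industrially zoned site) → Small Employer Permit not required.
(f) employees 55 ≥ 54; is located in the designated historic district (not: is located in Zone A) → Large Employer Permit not required.
(g) employees 55 ≤ 73; does not offer valet parking → Small Employer Registration not required.
(h) is located in the designated historic district (not: is located in a residentially zoned district); employees 55 ≥ 41; is a home-based business → Residential Zone Registration not required.

Annual License, Operating License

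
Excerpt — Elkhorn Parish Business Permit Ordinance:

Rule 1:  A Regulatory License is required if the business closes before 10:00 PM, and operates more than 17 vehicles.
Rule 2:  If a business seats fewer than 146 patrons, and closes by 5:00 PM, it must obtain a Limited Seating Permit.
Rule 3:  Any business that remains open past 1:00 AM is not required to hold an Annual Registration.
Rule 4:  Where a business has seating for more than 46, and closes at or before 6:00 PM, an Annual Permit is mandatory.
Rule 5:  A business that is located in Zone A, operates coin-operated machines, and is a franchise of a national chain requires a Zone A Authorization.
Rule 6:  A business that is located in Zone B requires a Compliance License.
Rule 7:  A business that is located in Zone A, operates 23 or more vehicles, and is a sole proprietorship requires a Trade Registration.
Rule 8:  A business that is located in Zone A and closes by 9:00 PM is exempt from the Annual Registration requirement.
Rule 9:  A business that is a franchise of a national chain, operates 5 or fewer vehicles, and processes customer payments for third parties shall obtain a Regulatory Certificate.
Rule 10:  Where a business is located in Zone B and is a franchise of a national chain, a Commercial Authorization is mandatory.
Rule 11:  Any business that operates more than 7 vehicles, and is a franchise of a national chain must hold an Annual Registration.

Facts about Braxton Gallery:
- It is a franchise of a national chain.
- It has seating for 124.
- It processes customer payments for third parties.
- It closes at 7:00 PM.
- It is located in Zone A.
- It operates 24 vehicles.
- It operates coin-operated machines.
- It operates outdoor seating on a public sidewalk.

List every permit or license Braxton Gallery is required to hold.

Rule 1: closes 7:00 PM, at/before 10:00 PM; vehicles 24 > 17 → Regulatory License required.
Rule 2: seating 124 < 146; closes 7:00 PM, after 5:00 PM → Limited Seating Permit not required.
Rule 3: closes 7:00 PM, at/before 1:00 AM → Annual Registration exemption does not apply.
Rule 4: seating 124 > 46; closes 7:00 PM, after 6:00 PM → Annual Permit not required.
Rule 5: is located in Zone A; operates coin-operated machines; is a franchise of a national chain → Zone A Authorization required.
Rule 6: is located in Zone A (not: is located in Zone B) → Compliance License not required.
Rule 7: is located in Zone A; vehicles 24 ≥ 23; is a franchise of a national chain (not: is a sole proprietorship) → Trade Registration not required.
Rule 8: is located in Zone A; closes 7:00 PM, at/before 9:00 PM → exempt from Annual Registration.
Rule 9: is a franchise of a national chain; vehicles 24 > 5; processes customer payments for third parties → Regulatory Certificate not required.
Rule 10: is located in Zone A (not: is located in Zone B); is a franchise of a national chain → Commercial Authorization not required.
Rule 11: vehicles 24 > 7; is a franchise of a national chain → Annual Registration required.

Regulatory License, Zone A Authorization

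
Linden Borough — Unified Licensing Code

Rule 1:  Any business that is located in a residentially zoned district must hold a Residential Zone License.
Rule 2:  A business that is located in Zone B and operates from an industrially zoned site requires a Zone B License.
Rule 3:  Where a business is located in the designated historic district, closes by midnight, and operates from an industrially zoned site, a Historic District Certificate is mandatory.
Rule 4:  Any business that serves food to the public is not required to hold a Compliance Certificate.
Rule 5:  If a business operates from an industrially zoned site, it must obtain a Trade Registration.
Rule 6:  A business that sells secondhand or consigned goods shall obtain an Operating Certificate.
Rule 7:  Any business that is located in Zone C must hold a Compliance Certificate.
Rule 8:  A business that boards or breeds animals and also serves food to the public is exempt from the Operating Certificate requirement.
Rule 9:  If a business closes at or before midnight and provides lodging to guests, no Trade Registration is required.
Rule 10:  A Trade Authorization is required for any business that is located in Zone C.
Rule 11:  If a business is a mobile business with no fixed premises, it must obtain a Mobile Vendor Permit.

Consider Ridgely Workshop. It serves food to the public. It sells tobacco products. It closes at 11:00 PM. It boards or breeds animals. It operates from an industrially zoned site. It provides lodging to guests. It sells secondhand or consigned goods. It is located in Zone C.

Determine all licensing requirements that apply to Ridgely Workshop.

Trade Authorization

Rule 1: is located in Zone C (not: is located in a residentially zoned district) → Residential Zone License not required.
Rule 2: is located in Zone C (not: is located in Zone B); operates from an industrially zoned site → Zone B License not required.
Rule 3: is located in Zone C (not: is located in the designated historic district); closes 11:00 PM, at/before midnight; operates from an industrially zoned site → Historic District Certificate not required.
Rule 4: serves food to the public → exempt from Compliance Certificate.
Rule 5: operates from an industrially zoned site → Trade Registration required.
Rule 6: sells secondhand or consigned goods → Operating Certificate required.
Rule 7: is located in Zone C → Compliance Certificate required.
Rule 8: boards or breeds animals; serves food to the public → exempt from Operating Certificate.
Rule 9: closes 11:00 PM, at/before midnight; provides lodging to guests → exempt from Trade Registration.
Rule 10: is located in Zone C → Trade Authorization required.
Rule 11: operates from an industrially zoned site (not: is a mobile business with no fixed premises) → Mobile Vendor Permit not required.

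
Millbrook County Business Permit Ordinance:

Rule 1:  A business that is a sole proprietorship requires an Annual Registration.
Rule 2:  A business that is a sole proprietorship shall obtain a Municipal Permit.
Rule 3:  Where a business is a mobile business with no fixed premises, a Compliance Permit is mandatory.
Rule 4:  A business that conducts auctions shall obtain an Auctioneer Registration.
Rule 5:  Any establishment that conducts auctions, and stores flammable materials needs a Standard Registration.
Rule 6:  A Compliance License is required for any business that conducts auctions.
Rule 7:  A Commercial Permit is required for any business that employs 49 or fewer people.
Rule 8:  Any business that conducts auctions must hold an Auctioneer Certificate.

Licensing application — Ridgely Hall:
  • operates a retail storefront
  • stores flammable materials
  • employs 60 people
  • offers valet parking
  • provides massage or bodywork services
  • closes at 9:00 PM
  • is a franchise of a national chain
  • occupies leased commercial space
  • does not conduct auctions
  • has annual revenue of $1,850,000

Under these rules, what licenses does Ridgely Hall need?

None

Rule 1: is a franchise of a national chain (not: is a sole proprietorship) → Annual Registration not required.
Rule 2: is a franchise of a national chain (not: is a sole proprietorship) → Municipal Permit not required.
Rule 3: occupies leased commercial space (not: is a mobile business with no fixed premises) → Compliance Permit not required.
Rule 4: does not conduct auctions → Auctioneer Registration not required.
Rule 5: does not conduct auctions; stores flammable materials → Standard Registration not required.
Rule 6: does not conduct auctions → Compliance License not required.
Rule 7: employees 60 > 49 → Commercial Permit not required.
Rule 8: does not conduct auctions → Auctioneer Certificate not required.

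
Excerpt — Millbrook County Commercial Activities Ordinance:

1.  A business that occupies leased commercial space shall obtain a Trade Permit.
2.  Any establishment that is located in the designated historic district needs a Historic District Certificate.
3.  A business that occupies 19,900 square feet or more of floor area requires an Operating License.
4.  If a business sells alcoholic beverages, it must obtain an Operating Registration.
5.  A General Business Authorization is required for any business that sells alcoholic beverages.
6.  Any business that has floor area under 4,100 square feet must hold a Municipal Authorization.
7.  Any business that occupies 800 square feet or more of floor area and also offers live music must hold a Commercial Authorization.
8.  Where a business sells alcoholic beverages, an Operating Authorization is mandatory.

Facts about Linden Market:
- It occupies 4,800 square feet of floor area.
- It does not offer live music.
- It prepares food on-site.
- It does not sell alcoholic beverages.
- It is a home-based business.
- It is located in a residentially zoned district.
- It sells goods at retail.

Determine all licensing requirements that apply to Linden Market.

1. is a home-based business (not: occupies leased commercial space) → Trade Permit not required.
2. is located in a residentially zoned district (not: is located in the designated historic district) → Historic District Certificate not required.
3. floor area 4,800 square feet < 19,900 square feet → Operating License not required.
4. does not sell alcoholic beverages → Operating Registration not required.
5. does not sell alcoholic beverages → General Business Authorization not required.
6. floor area 4,800 square feet ≥ 4,100 square feet → Municipal Authorization not required.
7. floor area 4,800 square feet ≥ 800 square feet; does not offer live music → Commercial Authorization not required.
8. does not sell alcoholic beverages → Operating Authorization not required.

None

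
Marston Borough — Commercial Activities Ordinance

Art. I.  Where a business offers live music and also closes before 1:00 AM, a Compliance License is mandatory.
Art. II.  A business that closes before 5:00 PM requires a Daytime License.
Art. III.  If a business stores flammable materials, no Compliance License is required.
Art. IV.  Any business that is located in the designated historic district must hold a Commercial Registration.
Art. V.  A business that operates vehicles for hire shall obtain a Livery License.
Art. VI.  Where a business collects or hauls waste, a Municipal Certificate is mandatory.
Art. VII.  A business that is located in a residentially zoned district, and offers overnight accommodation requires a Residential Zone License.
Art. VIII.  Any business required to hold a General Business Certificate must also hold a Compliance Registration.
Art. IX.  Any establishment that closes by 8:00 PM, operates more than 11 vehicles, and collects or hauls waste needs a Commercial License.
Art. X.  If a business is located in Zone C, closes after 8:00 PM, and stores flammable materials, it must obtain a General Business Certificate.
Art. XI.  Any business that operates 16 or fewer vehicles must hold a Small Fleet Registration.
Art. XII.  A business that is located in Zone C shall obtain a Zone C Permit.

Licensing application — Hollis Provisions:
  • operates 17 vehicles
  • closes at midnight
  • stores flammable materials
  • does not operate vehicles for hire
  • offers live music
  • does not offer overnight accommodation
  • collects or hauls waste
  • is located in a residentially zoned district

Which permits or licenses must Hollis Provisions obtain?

Municipal Certificate

Art. I. offers live music; closes midnight, at/before 1:00 AM → Compliance License required.
Art. II. closes midnight, after 5:00 PM → Daytime License not required.
Art. III. stores flammable materials → exempt from Compliance License.
Art. IV. is located in a residentially zoned district (not: is located in the designated historic district) → Commercial Registration not required.
Art. V. does not operate vehicles for hire → Livery License not required.
Art. VI. collects or hauls waste → Municipal Certificate required.
Art. VII. is located in a residentially zoned district; does not offer overnight accommodation → Residential Zone License not required.
Art. VIII. General Business Certificate is not required → no effect.
Art. IX. closes midnight, after 8:00 PM; vehicles 17 > 11; collects or hauls waste → Commercial License not required.
Art. X. is located in a residentially zoned district (not: is located in Zone C); closes midnight, after 8:00 PM; stores flammable materials → General Business Certificate not required.
Art. XI. vehicles 17 > 16 → Small Fleet Registration not required.
Art. XII. is located in a residentially zoned district (not: is located in Zone C) → Zone C Permit not required.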